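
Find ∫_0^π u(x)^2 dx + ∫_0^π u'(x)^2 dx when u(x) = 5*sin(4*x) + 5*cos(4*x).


||u||_{H^1(0,π)}^2 = 425*π

u'(x) = -20*sin(4*x) + 20*cos(4*x).
Expand u² and (u')² and integrate term by term on (0, π), using: for integers n ≥ 1, ∫_0^π sin²(nx) dx = ∫_0^π cos²(nx) dx = π/2; for n ≠ n', ∫_0^π sin(nx)sin(n'x) dx = ∫_0^π cos(nx)cos(n'x) dx = 0; and by product-to-sum, ∫_0^π sin(nx)cos(n'x) dx = ½∫_0^π [sin((n+n')x) + sin((n−n')x)] dx, which is 0 when n+n' is even and 2n/(n²−n'²) when n+n' is odd (it need not vanish on (0, π)).
  u² squared terms: (5)²·∫cos(4x)² dx = 25·π/2 = 25*π/2;  (5)²·∫sin(4x)² dx = 25·π/2 = 25*π/2.
  u² cross terms: 2·(5)·(5)·∫cos(4x)·sin(4x) dx = 50·(0) = 0.
  So ∫_0^π u² dx = 25*π/2 + 25*π/2 + 0 = 25*π.
  (u')² squared terms: (-20)²·∫sin(4x)² dx = 400·π/2 = 200*π;  (20)²·∫cos(4x)² dx = 400·π/2 = 200*π.
  (u')² cross terms: 2·(-20)·(20)·∫sin(4x)·cos(4x) dx = -800·(0) = 0.
  So ∫_0^π (u')² dx = 200*π + 200*π + 0 = 400*π.
||u||_{H^1}^2 = (25*π) + (400*π) = 425*π.


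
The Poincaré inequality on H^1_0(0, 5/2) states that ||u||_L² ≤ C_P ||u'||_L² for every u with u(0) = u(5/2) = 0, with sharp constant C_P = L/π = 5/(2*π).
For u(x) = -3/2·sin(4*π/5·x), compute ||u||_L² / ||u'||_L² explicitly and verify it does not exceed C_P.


||u||_L² / ||u'||_L² = 5/(4*π) < C_P = 5/(2*π).

u(x) = -3/2·sin(4*π/5·x), so u'(x) = -6*π*cos(4*π*x/5)/5.
Writing u(x) = A·sin(kπx/L) with A = -3/2 and k = 2, use ∫_0^L sin²(kπx/L) dx = L/2 and ∫_0^L cos²(kπx/L) dx = L/2.
u² = 9/4·sin²(4*π/5·x) and (u')² = 36*π^2/25·cos²(4*π/5·x), and each of sin², cos² integrates to L/2 = 5/4 over (0, 5/2).
∫_0^5/2 u² dx = 45/16, so ||u||_L² = 3*sqrt(5)/4.
∫_0^5/2 (u')² dx = 9*π^2/5, so ||u'||_L² = 3*sqrt(5)*π/5.
Ratio ||u||_L² / ||u'||_L² = 5/(4*π).
Sharp Poincaré constant on H^1_0(0, 5/2) is C_P = L/π = 5/(2*π), achieved by sin(2*π/5·x).
This is the k = 2 harmonic; the ratio L/(kπ) is strictly less than C_P = L/π, consistent with the sharp inequality ||u||_L² ≤ C_P ||u'||_L².


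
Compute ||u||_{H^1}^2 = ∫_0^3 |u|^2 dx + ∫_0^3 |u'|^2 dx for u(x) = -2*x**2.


||u||_{H^1}^2 = 1692/5

The H^1 norm (squared) on an interval (0, L) is
  ||u||_{H^1}^2 = ∫_0^L u(x)^2 dx + ∫_0^L u'(x)^2 dx.
Compute u'(x) = -4*x.
Then u(x)^2 = 4*x**4 and u'(x)^2 = 16*x**2.
Integrate each monomial from 0 to 3 using ∫_0^3 c·x^n dx = c·3^(n+1)/(n+1):
  ∫_0^3 u(x)^2 dx = ∫_0^3 (4*x^4) dx. Term by term:
    ∫_0^3 4*x^4 dx = 972/5.
  ∫_0^3 u'(x)^2 dx = ∫_0^3 (16*x^2) dx. Term by term:
    ∫_0^3 16*x^2 dx = 144.
Adding: ||u||_{H^1}^2 = 972/5 + 144 = 1692/5.


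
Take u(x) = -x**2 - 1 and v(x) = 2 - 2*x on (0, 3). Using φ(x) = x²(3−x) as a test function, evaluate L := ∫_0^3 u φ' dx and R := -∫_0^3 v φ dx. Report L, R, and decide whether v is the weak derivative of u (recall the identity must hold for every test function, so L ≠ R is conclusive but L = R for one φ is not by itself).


LHS = 243/10, RHS = 54/5. No, v is not the weak derivative of u.

u(x) = -x**2 - 1, classical derivative u'(x) = -2*x.
φ(x) = x²(3−x), so φ'(x) = 3*x*(2 - x).
Note φ(0) = φ(3) = 0, so the boundary term u·φ vanishes.
LHS = ∫_0^3 u(x) φ'(x) dx = ∫_0^3 (3*x^4 - 6*x^3 + 3*x^2 - 6*x) dx. Term by term:
  ∫_0^3 3*x^4 dx = 729/5;  ∫_0^3 -6*x^3 dx = -243/2;  ∫_0^3 3*x^2 dx = 27;
  ∫_0^3 -6*x dx = -27.
Sum: 729/5 − 243/2 + 27 − 27 = 243/10.
So LHS = 243/10.
∫_0^3 v(x) φ(x) dx = ∫_0^3 (2*x^4 - 8*x^3 + 6*x^2) dx. Term by term:
  ∫_0^3 2*x^4 dx = 486/5;  ∫_0^3 -8*x^3 dx = -162;  ∫_0^3 6*x^2 dx = 54.
Sum: 486/5 − 162 + 54 = -54/5.
So RHS = -∫_0^3 v(x) φ(x) dx = 54/5.
LHS − RHS = 27/2 ≠ 0, so the identity fails.
(For a valid weak derivative the identity must hold for EVERY test function, in particular this one. The failure shows v is NOT the weak derivative of u.)
Correct weak derivative would be u'(x) = -2*x.


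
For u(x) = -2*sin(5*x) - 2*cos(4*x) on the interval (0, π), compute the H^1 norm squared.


||u||_{H^1(0,π)}^2 = 1360/9 + 86*π

u'(x) = 8*sin(4*x) - 10*cos(5*x).
Expand u² and (u')² and integrate term by term on (0, π), using: for integers n ≥ 1, ∫_0^π sin²(nx) dx = ∫_0^π cos²(nx) dx = π/2; for n ≠ n', ∫_0^π sin(nx)sin(n'x) dx = ∫_0^π cos(nx)cos(n'x) dx = 0; and by product-to-sum, ∫_0^π sin(nx)cos(n'x) dx = ½∫_0^π [sin((n+n')x) + sin((n−n')x)] dx, which is 0 when n+n' is even and 2n/(n²−n'²) when n+n' is odd (it need not vanish on (0, π)).
  u² squared terms: (-2)²·∫cos(4x)² dx = 4·π/2 = 2*π;  (-2)²·∫sin(5x)² dx = 4·π/2 = 2*π.
  u² cross terms: 2·(-2)·(-2)·∫cos(4x)·sin(5x) dx = 8·(10/9) = 80/9.
  So ∫_0^π u² dx = 2*π + 2*π + 80/9 = 80/9 + 4*π.
  (u')² squared terms: (-10)²·∫cos(5x)² dx = 100·π/2 = 50*π;  (8)²·∫sin(4x)² dx = 64·π/2 = 32*π.
  (u')² cross terms: 2·(-10)·(8)·∫cos(5x)·sin(4x) dx = -160·(-8/9) = 1280/9.
  So ∫_0^π (u')² dx = 50*π + 32*π + 1280/9 = 1280/9 + 82*π.
||u||_{H^1}^2 = (80/9 + 4*π) + (1280/9 + 82*π) = 1360/9 + 86*π.


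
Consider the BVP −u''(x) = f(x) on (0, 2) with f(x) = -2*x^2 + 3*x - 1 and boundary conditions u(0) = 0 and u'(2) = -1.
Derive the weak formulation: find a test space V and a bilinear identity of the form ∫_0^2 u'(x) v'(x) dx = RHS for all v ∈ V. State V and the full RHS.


V = {v ∈ H^1(0, 2) : v(0) = 0} (test functions vanish at x = 0 where u is specified); weak form: ∫_0^2 u'v' dx = ∫_0^2 (-2*x^2 + 3*x - 1) v dx − v(2) for all v ∈ V.

Multiply both sides by a test function v and integrate from 0 to 2:
  ∫_0^2 −u''(x) v(x) dx = ∫_0^2 f(x) v(x) dx.
Integrate the LHS by parts once:
  ∫_0^2 −u'' v dx = −[u'(x) v(x)]_0^2 + ∫_0^2 u'(x) v'(x) dx.
Thus ∫_0^2 u'(x) v'(x) dx = ∫_0^2 f(x) v(x) dx + [u'(x) v(x)]_0^2.
Choose V so that boundary terms are either known or forced to vanish.
Mixed BC: u(0) = 0 (Dirichlet) and u'(2) = -1 (Neumann). Define V = {v ∈ H^1(0, 2) : v(0) = 0}. Then [u' v]_0^2 = u'(2)·v(2) − u'(0)·0 = − v(2).
Weak formulation: find u (satisfying any essential BC) such that ∫_0^2 u'(x) v'(x) dx = ∫_0^2 f v dx − v(2) for all v ∈ V (Dirichlet at 0 absorbed into V; Neumann datum at x = 2 contributes the boundary term).
Substituting f(x) = -2*x^2 + 3*x - 1, the right-hand side is ∫_0^2 (-2*x^2 + 3*x - 1) v dx − v(2).


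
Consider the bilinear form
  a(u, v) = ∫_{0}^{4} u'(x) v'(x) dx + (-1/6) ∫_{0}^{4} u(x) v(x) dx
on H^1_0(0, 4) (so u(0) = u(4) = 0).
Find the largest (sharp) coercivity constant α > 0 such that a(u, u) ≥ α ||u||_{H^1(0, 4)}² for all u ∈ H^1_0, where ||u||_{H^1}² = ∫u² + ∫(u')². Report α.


α = (-8/3 + π^2)/(π^2 + 16)

Coercivity of a(·,·) on H^1_0(0, 4) means a(u, u) ≥ α ||u||_{H^1}² for every u ∈ H^1_0.
The interval has length L = 4, and Poincaré/coercivity depend only on L. Here a(u, u) = ∫(u')² + (-1/6)·∫u².
Here c = -1/6 < 0 with |c| < (π/L)² = π^2/16, so coercivity still holds. The condition a(u,u) ≥ α||u||_{H^1}² reads (1−α)∫(u')² ≥ (α−c)∫u². Any admissible α is ≤ 1 (rapidly oscillating u have ∫u²/∫(u')² → 0), and α = 1 would force 0 ≥ (1−c)∫u², impossible since c < 1; so 1−α > 0. By the sharp Poincaré inequality on H^1_0 of an interval of length L, ∫(u')² ≥ (π/L)²∫u² with equality for the first sine mode sin(π(x−x₀)/L) (x₀ the left endpoint), so the inequality holds for all u iff (1−α)(π/L)² ≥ α − c, i.e. α ≤ ((π/L)² + c)/((π/L)² + 1) = (1 + c(L/π)²)/(1 + (L/π)²). (Direct route, valid since c ≤ 0: Poincaré gives c∫u² ≥ c(L/π)²∫(u')², so a(u,u) ≥ (1 + c(L/π)²)∫(u')², while ||u||_{H^1}² ≤ (1 + (L/π)²)∫(u')²; dividing yields the same α.) With (π/L)² = π^2/16 and c = -1/6, the largest admissible constant is α = ((π/L)² + c)/((π/L)² + 1).
Simplifying, α = (-8/3 + π^2)/(π^2 + 16).


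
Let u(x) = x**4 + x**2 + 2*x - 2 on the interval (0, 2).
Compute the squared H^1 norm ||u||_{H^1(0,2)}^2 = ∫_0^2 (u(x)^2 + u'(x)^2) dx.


||u||_{H^1}^2 = 194848/315

The H^1 norm (squared) on an interval (0, L) is
  ||u||_{H^1}^2 = ∫_0^L u(x)^2 dx + ∫_0^L u'(x)^2 dx.
Compute u'(x) = 4*x**3 + 2*x + 2.
Then u(x)^2 = x**8 + 2*x**6 + 4*x**5 - 3*x**4 + 4*x**3 - 8*x + 4 and u'(x)^2 = 16*x**6 + 16*x**4 + 16*x**3 + 4*x**2 + 8*x + 4.
Integrate each monomial from 0 to 2 using ∫_0^2 c·x^n dx = c·2^(n+1)/(n+1):
  ∫_0^2 u(x)^2 dx = ∫_0^2 (x^8 + 2*x^6 + 4*x^5 - 3*x^4 + 4*x^3 - 8*x + 4) dx. Term by term:
    ∫_0^2 x^8 dx = 512/9;  ∫_0^2 2*x^6 dx = 256/7;  ∫_0^2 4*x^5 dx = 128/3;
    ∫_0^2 -3*x^4 dx = -96/5;  ∫_0^2 4*x^3 dx = 16;  ∫_0^2 -8*x dx = -16;
    ∫_0^2 4 dx = 8.
  Sum: 512/9 + 256/7 + 128/3 − 96/5 + 16 − 16 + 8 = 39352/315.
  ∫_0^2 u'(x)^2 dx = ∫_0^2 (16*x^6 + 16*x^4 + 16*x^3 + 4*x^2 + 8*x + 4) dx. Term by term:
    ∫_0^2 16*x^6 dx = 2048/7;  ∫_0^2 16*x^4 dx = 512/5;  ∫_0^2 16*x^3 dx = 64;
    ∫_0^2 4*x^2 dx = 32/3;  ∫_0^2 8*x dx = 16;  ∫_0^2 4 dx = 8.
  Sum: 2048/7 + 512/5 + 64 + 32/3 + 16 + 8 = 51832/105.
Adding: ||u||_{H^1}^2 = 39352/315 + 51832/105 = 194848/315.


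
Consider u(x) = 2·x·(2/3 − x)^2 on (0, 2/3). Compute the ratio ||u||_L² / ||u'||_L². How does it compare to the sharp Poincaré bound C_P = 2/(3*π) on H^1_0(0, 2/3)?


||u||_L² / ||u'||_L² = sqrt(14)/21 < C_P = 2/(3*π).

u(x) = 2·x·(2/3 − x)^2, so u'(x) = 6*x^2 - 16*x/3 + 8/9.
u(x) = 2·x·(2/3 − x)^2 vanishes at x = 0 and x = 2/3, so u ∈ H^1_0(0, 2/3). Differentiate via the product rule and integrate the resulting polynomials term by term.
  ∫_0^2/3 u² dx = ∫_0^2/3 (4*x^6 - 32*x^5/3 + 32*x^4/3 - 128*x^3/27 + 64*x^2/81) dx. Term by term:
    ∫_0^2/3 4*x^6 dx = 512/15309;  ∫_0^2/3 -32*x^5/3 dx = -1024/6561;  ∫_0^2/3 32*x^4/3 dx = 1024/3645;
    ∫_0^2/3 -128*x^3/27 dx = -512/2187;  ∫_0^2/3 64*x^2/81 dx = 512/6561.
  Sum: 512/15309 − 1024/6561 + 1024/3645 − 512/2187 + 512/6561 = 512/229635.
  ∫_0^2/3 (u')² dx = ∫_0^2/3 (36*x^4 - 64*x^3 + 352*x^2/9 - 256*x/27 + 64/81) dx. Term by term:
    ∫_0^2/3 36*x^4 dx = 128/135;  ∫_0^2/3 -64*x^3 dx = -256/81;  ∫_0^2/3 352*x^2/9 dx = 2816/729;
    ∫_0^2/3 -256*x/27 dx = -512/243;  ∫_0^2/3 64/81 dx = 128/243.
  Sum: 128/135 − 256/81 + 2816/729 − 512/243 + 128/243 = 256/3645.
∫_0^2/3 u² dx = 512/229635, so ||u||_L² = 16*sqrt(70)/2835.
∫_0^2/3 (u')² dx = 256/3645, so ||u'||_L² = 16*sqrt(5)/135.
Ratio ||u||_L² / ||u'||_L² = sqrt(14)/21.
Sharp Poincaré constant on H^1_0(0, 2/3) is C_P = L/π = 2/(3*π), achieved by sin(3*π/2·x).
A polynomial bump cannot attain the sharp Poincaré constant (only the first sine eigenfunction does), so the ratio is strictly less than C_P, consistent with ||u||_L² ≤ C_P ||u'||_L².


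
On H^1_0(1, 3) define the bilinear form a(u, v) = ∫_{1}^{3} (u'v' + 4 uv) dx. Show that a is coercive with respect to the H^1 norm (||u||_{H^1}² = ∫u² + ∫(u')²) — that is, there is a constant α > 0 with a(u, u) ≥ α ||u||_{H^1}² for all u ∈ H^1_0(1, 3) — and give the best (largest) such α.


α = 1

Coercivity of a(·,·) on H^1_0(1, 3) means a(u, u) ≥ α ||u||_{H^1}² for every u ∈ H^1_0.
The interval has length L = 2, and Poincaré/coercivity depend only on L. Here a(u, u) = ∫(u')² + (4)·∫u².
Here c = 4 ≥ 1, so a(u,u) = ∫(u')² + c∫u² ≥ ∫(u')² + ∫u² = ||u||_{H^1}², i.e. α = 1 works. No larger α is possible: a(u,u) ≥ α||u||_{H^1}² means (1−α)∫(u')² ≥ (α−c)∫u², and for the modes u_n = sin(nπ(x−x₀)/L) (x₀ the left endpoint) one has ∫u_n²/∫(u_n')² = (L/(nπ))² → 0, so a(u_n,u_n)/||u_n||_{H^1}² → 1. Hence the optimal constant is α = 1.
Therefore α = 1.


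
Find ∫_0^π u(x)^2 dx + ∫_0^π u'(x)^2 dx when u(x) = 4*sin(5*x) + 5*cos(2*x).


||u||_{H^1(0,π)}^2 = 2000/21 + 541*π/2

u'(x) = -10*sin(2*x) + 20*cos(5*x).
Expand u² and (u')² and integrate term by term on (0, π), using: for integers n ≥ 1, ∫_0^π sin²(nx) dx = ∫_0^π cos²(nx) dx = π/2; for n ≠ n', ∫_0^π sin(nx)sin(n'x) dx = ∫_0^π cos(nx)cos(n'x) dx = 0; and by product-to-sum, ∫_0^π sin(nx)cos(n'x) dx = ½∫_0^π [sin((n+n')x) + sin((n−n')x)] dx, which is 0 when n+n' is even and 2n/(n²−n'²) when n+n' is odd (it need not vanish on (0, π)).
  u² squared terms: (4)²·∫sin(5x)² dx = 16·π/2 = 8*π;  (5)²·∫cos(2x)² dx = 25·π/2 = 25*π/2.
  u² cross terms: 2·(4)·(5)·∫sin(5x)·cos(2x) dx = 40·(10/21) = 400/21.
  So ∫_0^π u² dx = 8*π + 25*π/2 + 400/21 = 400/21 + 41*π/2.
  (u')² squared terms: (-10)²·∫sin(2x)² dx = 100·π/2 = 50*π;  (20)²·∫cos(5x)² dx = 400·π/2 = 200*π.
  (u')² cross terms: 2·(-10)·(20)·∫sin(2x)·cos(5x) dx = -400·(-4/21) = 1600/21.
  So ∫_0^π (u')² dx = 50*π + 200*π + 1600/21 = 1600/21 + 250*π.
||u||_{H^1}^2 = (400/21 + 41*π/2) + (1600/21 + 250*π) = 2000/21 + 541*π/2.


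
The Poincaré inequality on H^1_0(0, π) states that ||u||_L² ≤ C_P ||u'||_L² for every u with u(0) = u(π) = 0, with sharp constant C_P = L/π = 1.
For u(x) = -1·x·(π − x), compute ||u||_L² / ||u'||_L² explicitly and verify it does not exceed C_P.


||u||_L² / ||u'||_L² = sqrt(10)*π/10 < C_P = 1.

u(x) = -1·x·(π − x), so u'(x) = 2*x - π.
u(x) = -1·x·(π − x) vanishes at x = 0 and x = π, so u ∈ H^1_0(0, π). Differentiate via the product rule and integrate the resulting polynomials term by term.
  ∫_0^π u² dx = ∫_0^π (x^4 - 2*π*x^3 + π^2*x^2) dx. Term by term:
    ∫_0^π x^4 dx = π^5/5;  ∫_0^π -2*π*x^3 dx = -π^5/2;  ∫_0^π π^2*x^2 dx = π^5/3.
  Sum: π^5/5 − π^5/2 + π^5/3 = π^5/30.
  ∫_0^π (u')² dx = ∫_0^π (4*x^2 - 4*π*x + π^2) dx. Term by term:
    ∫_0^π 4*x^2 dx = 4*π^3/3;  ∫_0^π -4*π*x dx = -2*π^3;  ∫_0^π π^2 dx = π^3.
  Sum: 4*π^3/3 − 2*π^3 + π^3 = π^3/3.
∫_0^π u² dx = π^5/30, so ||u||_L² = sqrt(30)*π^(5/2)/30.
∫_0^π (u')² dx = π^3/3, so ||u'||_L² = sqrt(3)*π^(3/2)/3.
Ratio ||u||_L² / ||u'||_L² = sqrt(10)*π/10.
Sharp Poincaré constant on H^1_0(0, π) is C_P = L/π = 1, achieved by sin(x).
A polynomial bump cannot attain the sharp Poincaré constant (only the first sine eigenfunction does), so the ratio is strictly less than C_P, consistent with ||u||_L² ≤ C_P ||u'||_L².


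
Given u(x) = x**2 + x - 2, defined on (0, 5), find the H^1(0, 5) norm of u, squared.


||u||_{H^1}^2 = 6025/6

The H^1 norm (squared) on an interval (0, L) is
  ||u||_{H^1}^2 = ∫_0^L u(x)^2 dx + ∫_0^L u'(x)^2 dx.
Compute u'(x) = 2*x + 1.
Then u(x)^2 = x**4 + 2*x**3 - 3*x**2 - 4*x + 4 and u'(x)^2 = 4*x**2 + 4*x + 1.
Integrate each monomial from 0 to 5 using ∫_0^5 c·x^n dx = c·5^(n+1)/(n+1):
  ∫_0^5 u(x)^2 dx = ∫_0^5 (x^4 + 2*x^3 - 3*x^2 - 4*x + 4) dx. Term by term:
    ∫_0^5 x^4 dx = 625;  ∫_0^5 2*x^3 dx = 625/2;  ∫_0^5 -3*x^2 dx = -125;
    ∫_0^5 -4*x dx = -50;  ∫_0^5 4 dx = 20.
  Sum: 625 + 625/2 − 125 − 50 + 20 = 1565/2.
  ∫_0^5 u'(x)^2 dx = ∫_0^5 (4*x^2 + 4*x + 1) dx. Term by term:
    ∫_0^5 4*x^2 dx = 500/3;  ∫_0^5 4*x dx = 50;  ∫_0^5 1 dx = 5.
  Sum: 500/3 + 50 + 5 = 665/3.
Adding: ||u||_{H^1}^2 = 1565/2 + 665/3 = 6025/6.


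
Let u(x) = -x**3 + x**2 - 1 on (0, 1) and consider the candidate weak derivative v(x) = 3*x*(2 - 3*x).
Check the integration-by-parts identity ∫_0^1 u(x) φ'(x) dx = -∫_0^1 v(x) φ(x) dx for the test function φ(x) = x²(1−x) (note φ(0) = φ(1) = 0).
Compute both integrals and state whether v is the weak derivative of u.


LHS = 0, RHS = 0. No, v is not the weak derivative of u.

u(x) = -x**3 + x**2 - 1, classical derivative u'(x) = -3*x**2 + 2*x.
φ(x) = x²(1−x), so φ'(x) = x*(2 - 3*x).
Note φ(0) = φ(1) = 0, so the boundary term u·φ vanishes.
LHS = ∫_0^1 u(x) φ'(x) dx = ∫_0^1 (3*x^5 - 5*x^4 + 2*x^3 + 3*x^2 - 2*x) dx. Term by term:
  ∫_0^1 3*x^5 dx = 1/2;  ∫_0^1 -5*x^4 dx = -1;  ∫_0^1 2*x^3 dx = 1/2;
  ∫_0^1 3*x^2 dx = 1;  ∫_0^1 -2*x dx = -1.
Sum: 1/2 − 1 + 1/2 + 1 − 1 = 0.
So LHS = 0.
∫_0^1 v(x) φ(x) dx = ∫_0^1 (9*x^5 - 15*x^4 + 6*x^3) dx. Term by term:
  ∫_0^1 9*x^5 dx = 3/2;  ∫_0^1 -15*x^4 dx = -3;  ∫_0^1 6*x^3 dx = 3/2.
Sum: 3/2 − 3 + 3/2 = 0.
So RHS = -∫_0^1 v(x) φ(x) dx = 0.
LHS = RHS, so the identity holds for this particular φ. But this is necessary, not sufficient: a weak derivative must satisfy the identity for EVERY test function in C_c^∞(0, 1).
Here u is smooth, so its weak derivative equals its classical derivative u'(x) = -3*x**2 + 2*x. Since v(x) = 3*x*(2 - 3*x) ≠ u'(x), v is NOT the weak derivative of u — the agreement for this single φ is a coincidence (the difference v − u' happens to be L²-orthogonal to this φ).


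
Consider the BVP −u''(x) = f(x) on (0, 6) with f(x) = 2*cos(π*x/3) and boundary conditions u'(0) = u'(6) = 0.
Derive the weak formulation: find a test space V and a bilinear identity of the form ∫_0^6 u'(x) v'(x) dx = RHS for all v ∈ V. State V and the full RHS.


V = H^1(0, 6) (no boundary constraint on v; u is determined up to an additive constant); weak form: ∫_0^6 u'v' dx = ∫_0^6 (2*cos(π*x/3)) v dx for all v ∈ V.

Multiply both sides by a test function v and integrate from 0 to 6:
  ∫_0^6 −u''(x) v(x) dx = ∫_0^6 f(x) v(x) dx.
Integrate the LHS by parts once:
  ∫_0^6 −u'' v dx = −[u'(x) v(x)]_0^6 + ∫_0^6 u'(x) v'(x) dx.
Thus ∫_0^6 u'(x) v'(x) dx = ∫_0^6 f(x) v(x) dx + [u'(x) v(x)]_0^6.
Choose V so that boundary terms are either known or forced to vanish.
u has homogeneous Neumann: u'(0) = u'(6) = 0. So [u' v]_0^6 = 0·v(6) − 0·v(0) = 0 for any v; take V = H^1(0, 6).
Weak formulation: find u (satisfying any essential BC) such that ∫_0^6 u'(x) v'(x) dx = ∫_0^6 f v dx for all v ∈ V (homogeneous Neumann, so boundary terms vanish).
Substituting f(x) = 2*cos(π*x/3), the right-hand side is ∫_0^6 (2*cos(π*x/3)) v dx.
Compatibility check (pure Neumann): taking v ≡ 1 ∈ V gives 0 = ∫_0^6 f dx + (0) − (0), i.e. ∫_0^6 f dx must equal u'(0) − u'(6) = 0. Indeed ∫_0^6 (2*cos(π*x/3)) dx = 0, so the data are compatible. The solution is then unique only up to an additive constant (fix it e.g. by requiring ∫_0^6 u dx = 0).


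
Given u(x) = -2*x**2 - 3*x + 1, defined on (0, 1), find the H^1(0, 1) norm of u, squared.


||u||_{H^1}^2 = 149/5

The H^1 norm (squared) on an interval (0, L) is
  ||u||_{H^1}^2 = ∫_0^L u(x)^2 dx + ∫_0^L u'(x)^2 dx.
Compute u'(x) = -4*x - 3.
Then u(x)^2 = 4*x**4 + 12*x**3 + 5*x**2 - 6*x + 1 and u'(x)^2 = 16*x**2 + 24*x + 9.
Integrate each monomial from 0 to 1 using ∫_0^1 c·x^n dx = c·1^(n+1)/(n+1):
  ∫_0^1 u(x)^2 dx = ∫_0^1 (4*x^4 + 12*x^3 + 5*x^2 - 6*x + 1) dx. Term by term:
    ∫_0^1 4*x^4 dx = 4/5;  ∫_0^1 12*x^3 dx = 3;  ∫_0^1 5*x^2 dx = 5/3;
    ∫_0^1 -6*x dx = -3;  ∫_0^1 1 dx = 1.
  Sum: 4/5 + 3 + 5/3 − 3 + 1 = 52/15.
  ∫_0^1 u'(x)^2 dx = ∫_0^1 (16*x^2 + 24*x + 9) dx. Term by term:
    ∫_0^1 16*x^2 dx = 16/3;  ∫_0^1 24*x dx = 12;  ∫_0^1 9 dx = 9.
  Sum: 16/3 + 12 + 9 = 79/3.
Adding: ||u||_{H^1}^2 = 52/15 + 79/3 = 149/5.


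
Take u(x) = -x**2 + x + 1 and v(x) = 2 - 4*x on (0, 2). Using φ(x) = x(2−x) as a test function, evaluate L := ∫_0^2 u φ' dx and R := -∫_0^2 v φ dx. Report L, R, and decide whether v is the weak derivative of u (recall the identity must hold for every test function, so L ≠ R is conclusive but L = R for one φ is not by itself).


LHS = 4/3, RHS = 8/3. No, v is not the weak derivative of u.

u(x) = -x**2 + x + 1, classical derivative u'(x) = 1 - 2*x.
φ(x) = x(2−x), so φ'(x) = 2 - 2*x.
Note φ(0) = φ(2) = 0, so the boundary term u·φ vanishes.
LHS = ∫_0^2 u(x) φ'(x) dx = ∫_0^2 (2*x^3 - 4*x^2 + 2) dx. Term by term:
  ∫_0^2 2*x^3 dx = 8;  ∫_0^2 -4*x^2 dx = -32/3;  ∫_0^2 2 dx = 4.
Sum: 8 − 32/3 + 4 = 4/3.
So LHS = 4/3.
∫_0^2 v(x) φ(x) dx = ∫_0^2 (4*x^3 - 10*x^2 + 4*x) dx. Term by term:
  ∫_0^2 4*x^3 dx = 16;  ∫_0^2 -10*x^2 dx = -80/3;  ∫_0^2 4*x dx = 8.
Sum: 16 − 80/3 + 8 = -8/3.
So RHS = -∫_0^2 v(x) φ(x) dx = 8/3.
LHS − RHS = -4/3 ≠ 0, so the identity fails.
(For a valid weak derivative the identity must hold for EVERY test function, in particular this one. The failure shows v is NOT the weak derivative of u.)
Correct weak derivative would be u'(x) = 1 - 2*x.


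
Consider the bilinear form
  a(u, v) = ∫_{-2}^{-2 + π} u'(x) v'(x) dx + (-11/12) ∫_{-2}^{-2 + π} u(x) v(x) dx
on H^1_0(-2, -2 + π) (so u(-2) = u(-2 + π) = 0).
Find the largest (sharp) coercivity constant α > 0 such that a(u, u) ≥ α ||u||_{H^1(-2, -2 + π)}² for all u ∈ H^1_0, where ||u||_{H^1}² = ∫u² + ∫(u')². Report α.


α = 1/24

Coercivity of a(·,·) on H^1_0(-2, -2 + π) means a(u, u) ≥ α ||u||_{H^1}² for every u ∈ H^1_0.
The interval has length L = π, and Poincaré/coercivity depend only on L. Here a(u, u) = ∫(u')² + (-11/12)·∫u².
Here c = -11/12 < 0 with |c| < (π/L)² = 1, so coercivity still holds. The condition a(u,u) ≥ α||u||_{H^1}² reads (1−α)∫(u')² ≥ (α−c)∫u². Any admissible α is ≤ 1 (rapidly oscillating u have ∫u²/∫(u')² → 0), and α = 1 would force 0 ≥ (1−c)∫u², impossible since c < 1; so 1−α > 0. By the sharp Poincaré inequality on H^1_0 of an interval of length L, ∫(u')² ≥ (π/L)²∫u² with equality for the first sine mode sin(π(x−x₀)/L) (x₀ the left endpoint), so the inequality holds for all u iff (1−α)(π/L)² ≥ α − c, i.e. α ≤ ((π/L)² + c)/((π/L)² + 1) = (1 + c(L/π)²)/(1 + (L/π)²). (Direct route, valid since c ≤ 0: Poincaré gives c∫u² ≥ c(L/π)²∫(u')², so a(u,u) ≥ (1 + c(L/π)²)∫(u')², while ||u||_{H^1}² ≤ (1 + (L/π)²)∫(u')²; dividing yields the same α.) With (π/L)² = 1 and c = -11/12, the largest admissible constant is α = ((π/L)² + c)/((π/L)² + 1).
Simplifying, α = 1/24.


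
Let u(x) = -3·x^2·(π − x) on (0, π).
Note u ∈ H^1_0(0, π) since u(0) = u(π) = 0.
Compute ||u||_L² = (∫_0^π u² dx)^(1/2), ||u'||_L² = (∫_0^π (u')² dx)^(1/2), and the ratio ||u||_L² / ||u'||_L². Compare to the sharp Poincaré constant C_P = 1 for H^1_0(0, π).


||u||_L² / ||u'||_L² = sqrt(14)*π/14 < C_P = 1.

u(x) = -3·x^2·(π − x), so u'(x) = 3*x*(3*x - 2*π).
u(x) = -3·x^2·(π − x) vanishes at x = 0 and x = π, so u ∈ H^1_0(0, π). Differentiate via the product rule and integrate the resulting polynomials term by term.
  ∫_0^π u² dx = ∫_0^π (9*x^6 - 18*π*x^5 + 9*π^2*x^4) dx. Term by term:
    ∫_0^π 9*x^6 dx = 9*π^7/7;  ∫_0^π -18*π*x^5 dx = -3*π^7;  ∫_0^π 9*π^2*x^4 dx = 9*π^7/5.
  Sum: 9*π^7/7 − 3*π^7 + 9*π^7/5 = 3*π^7/35.
  ∫_0^π (u')² dx = ∫_0^π (81*x^4 - 108*π*x^3 + 36*π^2*x^2) dx. Term by term:
    ∫_0^π 81*x^4 dx = 81*π^5/5;  ∫_0^π -108*π*x^3 dx = -27*π^5;  ∫_0^π 36*π^2*x^2 dx = 12*π^5.
  Sum: 81*π^5/5 − 27*π^5 + 12*π^5 = 6*π^5/5.
∫_0^π u² dx = 3*π^7/35, so ||u||_L² = sqrt(105)*π^(7/2)/35.
∫_0^π (u')² dx = 6*π^5/5, so ||u'||_L² = sqrt(30)*π^(5/2)/5.
Ratio ||u||_L² / ||u'||_L² = sqrt(14)*π/14.
Sharp Poincaré constant on H^1_0(0, π) is C_P = L/π = 1, achieved by sin(x).
A polynomial bump cannot attain the sharp Poincaré constant (only the first sine eigenfunction does), so the ratio is strictly less than C_P, consistent with ||u||_L² ≤ C_P ||u'||_L².


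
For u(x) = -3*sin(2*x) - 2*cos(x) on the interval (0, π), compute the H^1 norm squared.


||u||_{H^1(0,π)}^2 = 32 + 53*π/2

u'(x) = 2*sin(x) - 6*cos(2*x).
Expand u² and (u')² and integrate term by term on (0, π), using: for integers n ≥ 1, ∫_0^π sin²(nx) dx = ∫_0^π cos²(nx) dx = π/2; for n ≠ n', ∫_0^π sin(nx)sin(n'x) dx = ∫_0^π cos(nx)cos(n'x) dx = 0; and by product-to-sum, ∫_0^π sin(nx)cos(n'x) dx = ½∫_0^π [sin((n+n')x) + sin((n−n')x)] dx, which is 0 when n+n' is even and 2n/(n²−n'²) when n+n' is odd (it need not vanish on (0, π)).
  u² squared terms: (-3)²·∫sin(2x)² dx = 9·π/2 = 9*π/2;  (-2)²·∫cos(x)² dx = 4·π/2 = 2*π.
  u² cross terms: 2·(-3)·(-2)·∫sin(2x)·cos(x) dx = 12·(4/3) = 16.
  So ∫_0^π u² dx = 9*π/2 + 2*π + 16 = 16 + 13*π/2.
  (u')² squared terms: (-6)²·∫cos(2x)² dx = 36·π/2 = 18*π;  (2)²·∫sin(x)² dx = 4·π/2 = 2*π.
  (u')² cross terms: 2·(-6)·(2)·∫cos(2x)·sin(x) dx = -24·(-2/3) = 16.
  So ∫_0^π (u')² dx = 18*π + 2*π + 16 = 16 + 20*π.
||u||_{H^1}^2 = (16 + 13*π/2) + (16 + 20*π) = 32 + 53*π/2.


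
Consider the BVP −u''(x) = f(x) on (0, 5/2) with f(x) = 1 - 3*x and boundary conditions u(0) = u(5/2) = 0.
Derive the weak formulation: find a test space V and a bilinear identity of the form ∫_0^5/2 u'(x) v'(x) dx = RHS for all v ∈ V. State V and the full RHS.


V = H^1_0(0, 5/2) (so v(0) = v(5/2) = 0); weak form: ∫_0^5/2 u'v' dx = ∫_0^5/2 (1 - 3*x) v dx for all v ∈ V.

Multiply both sides by a test function v and integrate from 0 to 5/2:
  ∫_0^5/2 −u''(x) v(x) dx = ∫_0^5/2 f(x) v(x) dx.
Integrate the LHS by parts once:
  ∫_0^5/2 −u'' v dx = −[u'(x) v(x)]_0^5/2 + ∫_0^5/2 u'(x) v'(x) dx.
Thus ∫_0^5/2 u'(x) v'(x) dx = ∫_0^5/2 f(x) v(x) dx + [u'(x) v(x)]_0^5/2.
Choose V so that boundary terms are either known or forced to vanish.
u is Dirichlet: u(0) = u(5/2) = 0. Let V = H^1_0(0, 5/2); then v(0) = v(5/2) = 0, and [u' v]_0^5/2 = 0.
Weak formulation: find u (satisfying any essential BC) such that ∫_0^5/2 u'(x) v'(x) dx = ∫_0^5/2 f v dx for all v ∈ V.
Substituting f(x) = 1 - 3*x, the right-hand side is ∫_0^5/2 (1 - 3*x) v dx.


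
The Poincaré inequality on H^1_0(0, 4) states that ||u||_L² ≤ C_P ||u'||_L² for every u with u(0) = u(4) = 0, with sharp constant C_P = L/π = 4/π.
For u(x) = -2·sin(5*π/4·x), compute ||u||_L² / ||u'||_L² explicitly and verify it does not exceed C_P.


||u||_L² / ||u'||_L² = 4/(5*π) < C_P = 4/π.

u(x) = -2·sin(5*π/4·x), so u'(x) = -5*π*cos(5*π*x/4)/2.
Writing u(x) = A·sin(kπx/L) with A = -2 and k = 5, use ∫_0^L sin²(kπx/L) dx = L/2 and ∫_0^L cos²(kπx/L) dx = L/2.
u² = 4·sin²(5*π/4·x) and (u')² = 25*π^2/4·cos²(5*π/4·x), and each of sin², cos² integrates to L/2 = 2 over (0, 4).
∫_0^4 u² dx = 8, so ||u||_L² = 2*sqrt(2).
∫_0^4 (u')² dx = 25*π^2/2, so ||u'||_L² = 5*sqrt(2)*π/2.
Ratio ||u||_L² / ||u'||_L² = 4/(5*π).
Sharp Poincaré constant on H^1_0(0, 4) is C_P = L/π = 4/π, achieved by sin(π/4·x).
This is the k = 5 harmonic; the ratio L/(kπ) is strictly less than C_P = L/π, consistent with the sharp inequality ||u||_L² ≤ C_P ||u'||_L².


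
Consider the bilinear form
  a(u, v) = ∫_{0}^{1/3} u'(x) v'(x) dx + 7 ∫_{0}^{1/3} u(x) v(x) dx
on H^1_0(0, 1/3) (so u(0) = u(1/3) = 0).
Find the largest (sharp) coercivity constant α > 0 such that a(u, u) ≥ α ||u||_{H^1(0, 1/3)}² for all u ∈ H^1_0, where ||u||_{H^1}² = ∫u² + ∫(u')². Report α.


α = 1

Coercivity of a(·,·) on H^1_0(0, 1/3) means a(u, u) ≥ α ||u||_{H^1}² for every u ∈ H^1_0.
The interval has length L = 1/3, and Poincaré/coercivity depend only on L. Here a(u, u) = ∫(u')² + (7)·∫u².
Here c = 7 ≥ 1, so a(u,u) = ∫(u')² + c∫u² ≥ ∫(u')² + ∫u² = ||u||_{H^1}², i.e. α = 1 works. No larger α is possible: a(u,u) ≥ α||u||_{H^1}² means (1−α)∫(u')² ≥ (α−c)∫u², and for the modes u_n = sin(nπ(x−x₀)/L) (x₀ the left endpoint) one has ∫u_n²/∫(u_n')² = (L/(nπ))² → 0, so a(u_n,u_n)/||u_n||_{H^1}² → 1. Hence the optimal constant is α = 1.
Therefore α = 1.


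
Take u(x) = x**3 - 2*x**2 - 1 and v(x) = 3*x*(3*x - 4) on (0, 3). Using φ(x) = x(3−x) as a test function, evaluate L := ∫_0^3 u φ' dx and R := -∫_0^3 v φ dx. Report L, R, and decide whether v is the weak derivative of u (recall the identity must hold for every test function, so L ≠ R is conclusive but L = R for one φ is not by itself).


LHS = -189/20, RHS = -567/20. No, v is not the weak derivative of u.

u(x) = x**3 - 2*x**2 - 1, classical derivative u'(x) = 3*x**2 - 4*x.
φ(x) = x(3−x), so φ'(x) = 3 - 2*x.
Note φ(0) = φ(3) = 0, so the boundary term u·φ vanishes.
LHS = ∫_0^3 u(x) φ'(x) dx = ∫_0^3 (-2*x^4 + 7*x^3 - 6*x^2 + 2*x - 3) dx. Term by term:
  ∫_0^3 -2*x^4 dx = -486/5;  ∫_0^3 7*x^3 dx = 567/4;  ∫_0^3 -6*x^2 dx = -54;
  ∫_0^3 2*x dx = 9;  ∫_0^3 -3 dx = -9.
Sum: -486/5 + 567/4 − 54 + 9 − 9 = -189/20.
So LHS = -189/20.
∫_0^3 v(x) φ(x) dx = ∫_0^3 (-9*x^4 + 39*x^3 - 36*x^2) dx. Term by term:
  ∫_0^3 -9*x^4 dx = -2187/5;  ∫_0^3 39*x^3 dx = 3159/4;  ∫_0^3 -36*x^2 dx = -324.
Sum: -2187/5 + 3159/4 − 324 = 567/20.
So RHS = -∫_0^3 v(x) φ(x) dx = -567/20.
LHS − RHS = 189/10 ≠ 0, so the identity fails.
(For a valid weak derivative the identity must hold for EVERY test function, in particular this one. The failure shows v is NOT the weak derivative of u.)
Correct weak derivative would be u'(x) = 3*x**2 - 4*x.


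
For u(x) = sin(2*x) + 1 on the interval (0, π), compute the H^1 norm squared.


||u||_{H^1(0,π)}^2 = 7*π/2

u'(x) = 2*cos(2*x).
Expand u² and (u')² and integrate term by term on (0, π), using: for integers n ≥ 1, ∫_0^π sin²(nx) dx = ∫_0^π cos²(nx) dx = π/2; for n ≠ n', ∫_0^π sin(nx)sin(n'x) dx = ∫_0^π cos(nx)cos(n'x) dx = 0; and by product-to-sum, ∫_0^π sin(nx)cos(n'x) dx = ½∫_0^π [sin((n+n')x) + sin((n−n')x)] dx, which is 0 when n+n' is even and 2n/(n²−n'²) when n+n' is odd (it need not vanish on (0, π)). For the constant mode: ∫_0^π 1 dx = π, ∫_0^π cos(nx) dx = 0, ∫_0^π sin(nx) dx = (1−(−1)^n)/n.
  u² squared terms: (1)²·∫1 dx = 1·π = π;  (1)²·∫sin(2x)² dx = 1·π/2 = π/2.
  u² cross terms: 2·(1)·(1)·∫1·sin(2x) dx = 2·(0) = 0.
  So ∫_0^π u² dx = π + π/2 + 0 = 3*π/2.
  (u')² squared terms: (2)²·∫cos(2x)² dx = 4·π/2 = 2*π.
  So ∫_0^π (u')² dx = 2*π.
||u||_{H^1}^2 = (3*π/2) + (2*π) = 7*π/2.


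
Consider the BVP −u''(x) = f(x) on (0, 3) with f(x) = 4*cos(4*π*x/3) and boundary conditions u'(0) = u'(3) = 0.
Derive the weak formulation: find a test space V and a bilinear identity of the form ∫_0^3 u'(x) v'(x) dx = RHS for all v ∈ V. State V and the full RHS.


V = H^1(0, 3) (no boundary constraint on v; u is determined up to an additive constant); weak form: ∫_0^3 u'v' dx = ∫_0^3 (4*cos(4*π*x/3)) v dx for all v ∈ V.

Multiply both sides by a test function v and integrate from 0 to 3:
  ∫_0^3 −u''(x) v(x) dx = ∫_0^3 f(x) v(x) dx.
Integrate the LHS by parts once:
  ∫_0^3 −u'' v dx = −[u'(x) v(x)]_0^3 + ∫_0^3 u'(x) v'(x) dx.
Thus ∫_0^3 u'(x) v'(x) dx = ∫_0^3 f(x) v(x) dx + [u'(x) v(x)]_0^3.
Choose V so that boundary terms are either known or forced to vanish.
u has homogeneous Neumann: u'(0) = u'(3) = 0. So [u' v]_0^3 = 0·v(3) − 0·v(0) = 0 for any v; take V = H^1(0, 3).
Weak formulation: find u (satisfying any essential BC) such that ∫_0^3 u'(x) v'(x) dx = ∫_0^3 f v dx for all v ∈ V (homogeneous Neumann, so boundary terms vanish).
Substituting f(x) = 4*cos(4*π*x/3), the right-hand side is ∫_0^3 (4*cos(4*π*x/3)) v dx.
Compatibility check (pure Neumann): taking v ≡ 1 ∈ V gives 0 = ∫_0^3 f dx + (0) − (0), i.e. ∫_0^3 f dx must equal u'(0) − u'(3) = 0. Indeed ∫_0^3 (4*cos(4*π*x/3)) dx = 0, so the data are compatible. The solution is then unique only up to an additive constant (fix it e.g. by requiring ∫_0^3 u dx = 0).


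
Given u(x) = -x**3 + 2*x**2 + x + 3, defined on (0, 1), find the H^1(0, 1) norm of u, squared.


||u||_{H^1}^2 = 1389/70

The H^1 norm (squared) on an interval (0, L) is
  ||u||_{H^1}^2 = ∫_0^L u(x)^2 dx + ∫_0^L u'(x)^2 dx.
Compute u'(x) = -3*x**2 + 4*x + 1.
Then u(x)^2 = x**6 - 4*x**5 + 2*x**4 - 2*x**3 + 13*x**2 + 6*x + 9 and u'(x)^2 = 9*x**4 - 24*x**3 + 10*x**2 + 8*x + 1.
Integrate each monomial from 0 to 1 using ∫_0^1 c·x^n dx = c·1^(n+1)/(n+1):
  ∫_0^1 u(x)^2 dx = ∫_0^1 (x^6 - 4*x^5 + 2*x^4 - 2*x^3 + 13*x^2 + 6*x + 9) dx. Term by term:
    ∫_0^1 x^6 dx = 1/7;  ∫_0^1 -4*x^5 dx = -2/3;  ∫_0^1 2*x^4 dx = 2/5;
    ∫_0^1 -2*x^3 dx = -1/2;  ∫_0^1 13*x^2 dx = 13/3;  ∫_0^1 6*x dx = 3;
    ∫_0^1 9 dx = 9.
  Sum: 1/7 − 2/3 + 2/5 − 1/2 + 13/3 + 3 + 9 = 3299/210.
  ∫_0^1 u'(x)^2 dx = ∫_0^1 (9*x^4 - 24*x^3 + 10*x^2 + 8*x + 1) dx. Term by term:
    ∫_0^1 9*x^4 dx = 9/5;  ∫_0^1 -24*x^3 dx = -6;  ∫_0^1 10*x^2 dx = 10/3;
    ∫_0^1 8*x dx = 4;  ∫_0^1 1 dx = 1.
  Sum: 9/5 − 6 + 10/3 + 4 + 1 = 62/15.
Adding: ||u||_{H^1}^2 = 3299/210 + 62/15 = 1389/70.


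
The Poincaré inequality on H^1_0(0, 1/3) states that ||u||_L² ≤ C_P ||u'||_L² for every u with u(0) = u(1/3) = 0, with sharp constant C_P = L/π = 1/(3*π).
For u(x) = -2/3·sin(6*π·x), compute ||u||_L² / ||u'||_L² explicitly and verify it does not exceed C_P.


||u||_L² / ||u'||_L² = 1/(6*π) < C_P = 1/(3*π).

u(x) = -2/3·sin(6*π·x), so u'(x) = -4*π*cos(6*π*x).
Writing u(x) = A·sin(kπx/L) with A = -2/3 and k = 2, use ∫_0^L sin²(kπx/L) dx = L/2 and ∫_0^L cos²(kπx/L) dx = L/2.
u² = 4/9·sin²(6*π·x) and (u')² = 16*π^2·cos²(6*π·x), and each of sin², cos² integrates to L/2 = 1/6 over (0, 1/3).
∫_0^1/3 u² dx = 2/27, so ||u||_L² = sqrt(6)/9.
∫_0^1/3 (u')² dx = 8*π^2/3, so ||u'||_L² = 2*sqrt(6)*π/3.
Ratio ||u||_L² / ||u'||_L² = 1/(6*π).
Sharp Poincaré constant on H^1_0(0, 1/3) is C_P = L/π = 1/(3*π), achieved by sin(3*π·x).
This is the k = 2 harmonic; the ratio L/(kπ) is strictly less than C_P = L/π, consistent with the sharp inequality ||u||_L² ≤ C_P ||u'||_L².


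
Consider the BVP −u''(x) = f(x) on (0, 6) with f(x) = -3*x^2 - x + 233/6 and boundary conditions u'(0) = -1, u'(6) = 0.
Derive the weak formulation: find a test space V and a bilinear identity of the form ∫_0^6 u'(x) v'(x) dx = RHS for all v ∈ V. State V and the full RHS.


V = H^1(0, 6) (v unrestricted at boundary; u is determined up to an additive constant); weak form: ∫_0^6 u'v' dx = ∫_0^6 (-3*x^2 - x + 233/6) v dx + v(0) for all v ∈ V.

Multiply both sides by a test function v and integrate from 0 to 6:
  ∫_0^6 −u''(x) v(x) dx = ∫_0^6 f(x) v(x) dx.
Integrate the LHS by parts once:
  ∫_0^6 −u'' v dx = −[u'(x) v(x)]_0^6 + ∫_0^6 u'(x) v'(x) dx.
Thus ∫_0^6 u'(x) v'(x) dx = ∫_0^6 f(x) v(x) dx + [u'(x) v(x)]_0^6.
Choose V so that boundary terms are either known or forced to vanish.
u has inhomogeneous Neumann u'(0) = -1, u'(6) = 0. [u' v]_0^6 = (0)·v(6) − (-1)·v(0) = v(0). Take V = H^1(0, 6); boundary term becomes part of RHS.
Weak formulation: find u (satisfying any essential BC) such that ∫_0^6 u'(x) v'(x) dx = ∫_0^6 f v dx + v(0) for all v ∈ V (Neumann data are natural BCs: they enter the RHS as boundary terms).
Substituting f(x) = -3*x^2 - x + 233/6, the right-hand side is ∫_0^6 (-3*x^2 - x + 233/6) v dx + v(0).
Compatibility check (pure Neumann): taking v ≡ 1 ∈ V gives 0 = ∫_0^6 f dx + (0) − (-1), i.e. ∫_0^6 f dx must equal u'(0) − u'(6) = -1. Indeed ∫_0^6 (-3*x^2 - x + 233/6) dx = -1, so the data are compatible. The solution is then unique only up to an additive constant (fix it e.g. by requiring ∫_0^6 u dx = 0).


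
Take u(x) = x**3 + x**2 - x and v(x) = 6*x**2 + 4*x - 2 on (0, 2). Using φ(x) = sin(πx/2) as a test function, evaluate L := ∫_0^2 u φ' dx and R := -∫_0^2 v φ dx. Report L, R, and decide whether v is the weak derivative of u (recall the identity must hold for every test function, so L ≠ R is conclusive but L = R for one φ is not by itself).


LHS = -28/π + 96/π^3, RHS = -56/π + 192/π^3. No, v is not the weak derivative of u.

u(x) = x**3 + x**2 - x, classical derivative u'(x) = 3*x**2 + 2*x - 1.
φ(x) = sin(πx/2), so φ'(x) = π*cos(π*x/2)/2.
Note φ(0) = φ(2) = 0, so the boundary term u·φ vanishes.
LHS = ∫_0^2 u(x) φ'(x) dx = ∫_0^2 (π*x^3*cos(π*x/2)/2 + π*x^2*cos(π*x/2)/2 - π*x*cos(π*x/2)/2) dx. Term by term:
  ∫_0^2 π*x^2*cos(π*x/2)/2 dx = -8/π;  ∫_0^2 π*x^3*cos(π*x/2)/2 dx = -24/π + 96/π^3;  ∫_0^2 -π*x*cos(π*x/2)/2 dx = 4/π.
Sum: -8/π + -24/π + 96/π^3 + 4/π = -28/π + 96/π^3.
So LHS = -28/π + 96/π^3.
∫_0^2 v(x) φ(x) dx = ∫_0^2 (6*x^2*sin(π*x/2) + 4*x*sin(π*x/2) - 2*sin(π*x/2)) dx. Term by term:
  ∫_0^2 -2*sin(π*x/2) dx = -8/π;  ∫_0^2 4*x*sin(π*x/2) dx = 16/π;  ∫_0^2 6*x^2*sin(π*x/2) dx = -192/π^3 + 48/π.
Sum: -8/π + 16/π + -192/π^3 + 48/π = -192/π^3 + 56/π.
So RHS = -∫_0^2 v(x) φ(x) dx = -56/π + 192/π^3.
LHS − RHS = -96/π^3 + 28/π ≠ 0, so the identity fails.
(For a valid weak derivative the identity must hold for EVERY test function, in particular this one. The failure shows v is NOT the weak derivative of u.)
Correct weak derivative would be u'(x) = 3*x**2 + 2*x - 1.


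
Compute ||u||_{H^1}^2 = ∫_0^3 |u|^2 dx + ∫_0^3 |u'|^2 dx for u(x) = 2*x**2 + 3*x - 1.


||u||_{H^1}^2 = 3687/5

The H^1 norm (squared) on an interval (0, L) is
  ||u||_{H^1}^2 = ∫_0^L u(x)^2 dx + ∫_0^L u'(x)^2 dx.
Compute u'(x) = 4*x + 3.
Then u(x)^2 = 4*x**4 + 12*x**3 + 5*x**2 - 6*x + 1 and u'(x)^2 = 16*x**2 + 24*x + 9.
Integrate each monomial from 0 to 3 using ∫_0^3 c·x^n dx = c·3^(n+1)/(n+1):
  ∫_0^3 u(x)^2 dx = ∫_0^3 (4*x^4 + 12*x^3 + 5*x^2 - 6*x + 1) dx. Term by term:
    ∫_0^3 4*x^4 dx = 972/5;  ∫_0^3 12*x^3 dx = 243;  ∫_0^3 5*x^2 dx = 45;
    ∫_0^3 -6*x dx = -27;  ∫_0^3 1 dx = 3.
  Sum: 972/5 + 243 + 45 − 27 + 3 = 2292/5.
  ∫_0^3 u'(x)^2 dx = ∫_0^3 (16*x^2 + 24*x + 9) dx. Term by term:
    ∫_0^3 16*x^2 dx = 144;  ∫_0^3 24*x dx = 108;  ∫_0^3 9 dx = 27.
  Sum: 144 + 108 + 27 = 279.
Adding: ||u||_{H^1}^2 = 2292/5 + 279 = 3687/5.


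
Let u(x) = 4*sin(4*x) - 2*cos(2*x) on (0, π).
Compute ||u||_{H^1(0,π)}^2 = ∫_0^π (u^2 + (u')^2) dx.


||u||_{H^1(0,π)}^2 = 146*π

u'(x) = 4*sin(2*x) + 16*cos(4*x).
Expand u² and (u')² and integrate term by term on (0, π), using: for integers n ≥ 1, ∫_0^π sin²(nx) dx = ∫_0^π cos²(nx) dx = π/2; for n ≠ n', ∫_0^π sin(nx)sin(n'x) dx = ∫_0^π cos(nx)cos(n'x) dx = 0; and by product-to-sum, ∫_0^π sin(nx)cos(n'x) dx = ½∫_0^π [sin((n+n')x) + sin((n−n')x)] dx, which is 0 when n+n' is even and 2n/(n²−n'²) when n+n' is odd (it need not vanish on (0, π)).
  u² squared terms: (-2)²·∫cos(2x)² dx = 4·π/2 = 2*π;  (4)²·∫sin(4x)² dx = 16·π/2 = 8*π.
  u² cross terms: 2·(-2)·(4)·∫cos(2x)·sin(4x) dx = -16·(0) = 0.
  So ∫_0^π u² dx = 2*π + 8*π + 0 = 10*π.
  (u')² squared terms: (4)²·∫sin(2x)² dx = 16·π/2 = 8*π;  (16)²·∫cos(4x)² dx = 256·π/2 = 128*π.
  (u')² cross terms: 2·(4)·(16)·∫sin(2x)·cos(4x) dx = 128·(0) = 0.
  So ∫_0^π (u')² dx = 8*π + 128*π + 0 = 136*π.
||u||_{H^1}^2 = (10*π) + (136*π) = 146*π.


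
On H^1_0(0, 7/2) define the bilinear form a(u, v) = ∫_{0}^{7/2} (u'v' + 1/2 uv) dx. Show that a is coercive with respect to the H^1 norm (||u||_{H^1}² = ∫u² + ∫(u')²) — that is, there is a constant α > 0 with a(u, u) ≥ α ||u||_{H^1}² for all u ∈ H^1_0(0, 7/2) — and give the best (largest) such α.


α = (49 + 8*π^2)/(2*(4*π^2 + 49))

Coercivity of a(·,·) on H^1_0(0, 7/2) means a(u, u) ≥ α ||u||_{H^1}² for every u ∈ H^1_0.
The interval has length L = 7/2, and Poincaré/coercivity depend only on L. Here a(u, u) = ∫(u')² + (1/2)·∫u².
Here 0 < c = 1/2 < 1. The condition a(u,u) ≥ α||u||_{H^1}² reads (1−α)∫(u')² ≥ (α−c)∫u². Any admissible α is ≤ 1 (rapidly oscillating u have ∫u²/∫(u')² → 0), and α = 1 would force 0 ≥ (1−c)∫u², impossible since c < 1; so 1−α > 0. By the sharp Poincaré inequality on H^1_0 of an interval of length L, ∫(u')² ≥ (π/L)²∫u² with equality for the first sine mode sin(π(x−x₀)/L) (x₀ the left endpoint), so the inequality holds for all u iff (1−α)(π/L)² ≥ α − c, i.e. α ≤ ((π/L)² + c)/((π/L)² + 1) = (1 + c(L/π)²)/(1 + (L/π)²). With (π/L)² = 4*π^2/49 and c = 1/2, the largest admissible constant is α = ((π/L)² + c)/((π/L)² + 1).
Simplifying, α = (49 + 8*π^2)/(2*(4*π^2 + 49)).


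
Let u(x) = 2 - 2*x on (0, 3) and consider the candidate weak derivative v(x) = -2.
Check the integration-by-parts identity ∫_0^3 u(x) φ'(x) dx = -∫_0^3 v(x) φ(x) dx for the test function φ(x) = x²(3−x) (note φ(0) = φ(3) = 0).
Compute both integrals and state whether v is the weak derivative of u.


LHS = 27/2, RHS = 27/2. Yes, v = u' weakly.

u(x) = 2 - 2*x, classical derivative u'(x) = -2.
φ(x) = x²(3−x), so φ'(x) = 3*x*(2 - x).
Note φ(0) = φ(3) = 0, so the boundary term u·φ vanishes.
LHS = ∫_0^3 u(x) φ'(x) dx = ∫_0^3 (6*x^3 - 18*x^2 + 12*x) dx. Term by term:
  ∫_0^3 6*x^3 dx = 243/2;  ∫_0^3 -18*x^2 dx = -162;  ∫_0^3 12*x dx = 54.
Sum: 243/2 − 162 + 54 = 27/2.
So LHS = 27/2.
∫_0^3 v(x) φ(x) dx = ∫_0^3 (2*x^3 - 6*x^2) dx. Term by term:
  ∫_0^3 2*x^3 dx = 81/2;  ∫_0^3 -6*x^2 dx = -54.
Sum: 81/2 − 54 = -27/2.
So RHS = -∫_0^3 v(x) φ(x) dx = 27/2.
LHS = RHS, so the identity holds for this test φ.
Moreover u is smooth here and v(x) = u'(x) = -2 pointwise, so the identity holds for every test function. Hence v is the weak derivative of u.
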